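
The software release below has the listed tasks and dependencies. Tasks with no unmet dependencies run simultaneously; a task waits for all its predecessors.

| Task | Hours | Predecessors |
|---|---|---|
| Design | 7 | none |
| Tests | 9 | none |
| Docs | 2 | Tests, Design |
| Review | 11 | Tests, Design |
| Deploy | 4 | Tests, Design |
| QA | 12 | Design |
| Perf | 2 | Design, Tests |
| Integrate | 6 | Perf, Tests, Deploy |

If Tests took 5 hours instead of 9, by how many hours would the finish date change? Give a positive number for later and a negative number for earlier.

Critical path before the change: Tests→Review = 9+11 = 20 giving 20 hours.
Tests lies on that path, so at 5 hours the path becomes 16 hours.
Now Design→QA = 7+12 = 19 is longest, so the finish becomes 19 hours.
Change in finish: 19 − 20 = -1 hours.

-1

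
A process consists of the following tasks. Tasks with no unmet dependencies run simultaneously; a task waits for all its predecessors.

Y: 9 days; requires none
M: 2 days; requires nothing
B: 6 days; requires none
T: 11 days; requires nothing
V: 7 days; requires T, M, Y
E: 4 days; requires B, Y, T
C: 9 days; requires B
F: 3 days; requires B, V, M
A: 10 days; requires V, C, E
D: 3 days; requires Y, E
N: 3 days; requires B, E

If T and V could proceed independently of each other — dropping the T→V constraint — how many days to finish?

26

Before: longest chain T→V→A = 11+7+10 = 28, finish 28.
Without T→V, V's earliest start moves from 11 to 9.
After: Y→V→A = 9+7+10 = 26 → 26 days.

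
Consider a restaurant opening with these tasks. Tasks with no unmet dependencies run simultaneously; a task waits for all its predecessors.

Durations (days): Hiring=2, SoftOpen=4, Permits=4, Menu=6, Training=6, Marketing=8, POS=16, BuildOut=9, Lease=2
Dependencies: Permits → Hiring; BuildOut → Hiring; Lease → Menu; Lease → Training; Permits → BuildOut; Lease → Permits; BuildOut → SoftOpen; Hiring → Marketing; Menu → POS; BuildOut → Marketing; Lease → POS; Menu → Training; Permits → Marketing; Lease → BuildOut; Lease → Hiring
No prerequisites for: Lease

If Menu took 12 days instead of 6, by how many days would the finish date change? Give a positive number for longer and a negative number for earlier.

5

Actual critical path: Lease→Permits→BuildOut→Hiring→Marketing = 2+4+9+2+8 = 25 ⇒ 25 days.
Menu has 1 day of float (longest path through it is 24).
Now Lease→Menu→POS = 2+12+16 = 30 is longest, so the finish becomes 30 days.
Change in finish: 30 − 25 = +5 days.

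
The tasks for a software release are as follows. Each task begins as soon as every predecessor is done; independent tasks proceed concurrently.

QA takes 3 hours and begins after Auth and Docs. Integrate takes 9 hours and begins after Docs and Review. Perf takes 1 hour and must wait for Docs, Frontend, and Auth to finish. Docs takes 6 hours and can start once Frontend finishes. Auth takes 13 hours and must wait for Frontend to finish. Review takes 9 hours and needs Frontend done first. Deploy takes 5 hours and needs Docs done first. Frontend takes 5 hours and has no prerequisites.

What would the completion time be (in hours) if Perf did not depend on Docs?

Before: longest chain Frontend→Review→Integrate = 5+9+9 = 23, finish 23.
Dropping Docs→Perf doesn't change Perf's earliest start (18); another predecessor still binds.
New critical path: Frontend→Review→Integrate = 5+9+9 = 23 ⇒ 23 hours.

23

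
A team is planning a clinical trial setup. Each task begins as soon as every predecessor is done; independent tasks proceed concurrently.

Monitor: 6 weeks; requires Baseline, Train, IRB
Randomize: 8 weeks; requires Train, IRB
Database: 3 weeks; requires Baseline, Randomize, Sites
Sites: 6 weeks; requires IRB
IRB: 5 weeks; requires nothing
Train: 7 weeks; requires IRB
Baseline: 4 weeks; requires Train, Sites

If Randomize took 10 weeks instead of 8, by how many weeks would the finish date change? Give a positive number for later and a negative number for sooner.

The binding path is IRB→Train→Randomize→Database = 5+7+8+3 = 23; finish at 23 weeks.
Since Randomize is critical, the +2 change carries straight to that chain (now 25 weeks).
That remains the longest chain; total 25 weeks.
Change in finish: 25 − 23 = +2 weeks.

2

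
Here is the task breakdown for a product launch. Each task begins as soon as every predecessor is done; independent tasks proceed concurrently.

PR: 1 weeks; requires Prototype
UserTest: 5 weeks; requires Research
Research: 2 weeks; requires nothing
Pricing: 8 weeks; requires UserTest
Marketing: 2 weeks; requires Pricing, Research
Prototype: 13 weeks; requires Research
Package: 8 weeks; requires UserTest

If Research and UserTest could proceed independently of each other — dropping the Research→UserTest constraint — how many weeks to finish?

Before: longest chain Research→UserTest→Pricing→Marketing = 2+5+8+2 = 17, finish 17.
Without Research→UserTest, UserTest's earliest start moves from 2 to 0.
After: Research→Prototype→PR = 2+13+1 = 16 → 16 weeks.

16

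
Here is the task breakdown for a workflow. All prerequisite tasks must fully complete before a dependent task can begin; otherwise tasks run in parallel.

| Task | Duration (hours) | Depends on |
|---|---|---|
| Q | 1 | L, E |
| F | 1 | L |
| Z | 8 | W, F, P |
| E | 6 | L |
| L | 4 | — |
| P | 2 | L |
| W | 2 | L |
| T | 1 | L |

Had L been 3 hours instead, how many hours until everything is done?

13

Actual critical path: L→P→Z = 4+2+8 = 14 ⇒ 14 hours.
Since L is critical, the -1 change carries straight to that chain (now 13 hours).
That remains the longest chain; total 13 hours.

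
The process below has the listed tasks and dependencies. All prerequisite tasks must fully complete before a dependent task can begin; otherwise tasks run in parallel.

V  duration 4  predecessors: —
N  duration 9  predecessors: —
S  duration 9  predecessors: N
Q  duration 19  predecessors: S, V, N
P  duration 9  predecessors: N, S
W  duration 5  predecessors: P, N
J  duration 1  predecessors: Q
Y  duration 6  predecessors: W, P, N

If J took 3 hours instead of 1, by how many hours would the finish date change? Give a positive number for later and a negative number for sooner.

2

Actual critical path: N→S→Q→J = 9+9+19+1 = 38 ⇒ 38 hours.
J is on the critical path; changing it to 3 makes that path 40 hours.
That remains the longest chain; total 40 hours.
Change in finish: 40 − 38 = +2 hours.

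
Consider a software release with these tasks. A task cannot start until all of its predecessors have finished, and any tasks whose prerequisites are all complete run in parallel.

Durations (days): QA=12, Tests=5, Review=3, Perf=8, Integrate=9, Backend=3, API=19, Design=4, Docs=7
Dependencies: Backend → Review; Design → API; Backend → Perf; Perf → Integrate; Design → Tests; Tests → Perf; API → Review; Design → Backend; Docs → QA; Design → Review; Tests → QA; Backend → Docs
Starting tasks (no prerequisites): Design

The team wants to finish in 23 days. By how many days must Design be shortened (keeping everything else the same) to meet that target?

Current finish: 26 days; target: 23.
Design is on every critical path, so each day cut from Design cuts the finish by one (this holds down to a finish of 23).
Need 26 − 23 = 3 days off Design → Design becomes 1 day, finish becomes 23.

3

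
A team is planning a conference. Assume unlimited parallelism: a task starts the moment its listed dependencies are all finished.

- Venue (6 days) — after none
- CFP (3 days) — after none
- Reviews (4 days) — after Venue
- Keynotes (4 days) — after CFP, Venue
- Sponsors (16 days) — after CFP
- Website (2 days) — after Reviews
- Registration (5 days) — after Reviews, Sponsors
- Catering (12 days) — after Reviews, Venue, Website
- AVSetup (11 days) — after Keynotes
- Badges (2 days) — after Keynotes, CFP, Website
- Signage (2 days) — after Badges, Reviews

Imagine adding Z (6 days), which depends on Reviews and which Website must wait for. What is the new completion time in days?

Originally the schedule takes 24 days.
With Z inserted, Website now waits for max(Reviews, Z).
New critical path: Venue→Reviews→Z→Website→Catering = 6+4+6+2+12 = 30 ⇒ 30 days.

30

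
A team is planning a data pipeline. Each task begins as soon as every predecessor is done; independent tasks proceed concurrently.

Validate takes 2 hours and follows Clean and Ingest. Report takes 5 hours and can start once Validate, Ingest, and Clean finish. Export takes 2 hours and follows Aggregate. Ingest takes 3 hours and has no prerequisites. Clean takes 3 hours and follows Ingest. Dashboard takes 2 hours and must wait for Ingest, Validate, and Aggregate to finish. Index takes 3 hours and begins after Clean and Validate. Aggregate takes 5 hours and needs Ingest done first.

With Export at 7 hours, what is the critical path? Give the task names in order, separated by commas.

As given, the longest chain is Ingest→Clean→Validate→Report = 3+3+2+5 = 13, so the finish is 13 hours.
The longest path through Export is only 10 hours, so Export has float 3.
Now Ingest→Aggregate→Export = 3+5+7 = 15 is longest, so the finish becomes 15 hours.

Ingest, Aggregate, Export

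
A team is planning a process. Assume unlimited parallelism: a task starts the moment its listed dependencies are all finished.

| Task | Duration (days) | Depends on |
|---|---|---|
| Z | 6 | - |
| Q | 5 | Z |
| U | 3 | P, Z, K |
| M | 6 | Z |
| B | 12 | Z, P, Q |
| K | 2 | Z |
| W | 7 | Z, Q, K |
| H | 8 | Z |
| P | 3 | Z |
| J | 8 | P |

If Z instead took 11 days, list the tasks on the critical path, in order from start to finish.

Actual critical path: Z→Q→B = 6+5+12 = 23 ⇒ 23 days.
Z is on the critical path; changing it to 11 makes that path 28 days.
The critical path is still Z→Q→B; finish is now 28 days.

Z, Q, B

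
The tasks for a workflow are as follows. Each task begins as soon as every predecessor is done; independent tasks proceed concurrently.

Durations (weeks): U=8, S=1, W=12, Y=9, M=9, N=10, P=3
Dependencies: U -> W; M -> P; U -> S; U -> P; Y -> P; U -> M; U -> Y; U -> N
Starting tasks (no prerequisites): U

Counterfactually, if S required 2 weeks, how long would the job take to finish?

The binding path is U→W = 8+12 = 20; finish at 20 weeks.
S has 11 weeks of float (longest path through it is 9).
The critical path is still U→W; finish is now 20 weeks.

20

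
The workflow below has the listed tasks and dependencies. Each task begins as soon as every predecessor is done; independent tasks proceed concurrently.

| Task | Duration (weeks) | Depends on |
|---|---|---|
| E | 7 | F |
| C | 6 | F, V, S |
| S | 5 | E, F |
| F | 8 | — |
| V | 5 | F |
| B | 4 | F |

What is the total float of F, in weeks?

0

F→E→S→C = 8+7+5+6 = 26 sets the makespan at 26 weeks.
F finishes as early as 8 and must finish by 8.
Slack of F = 0 − 0 = 0 weeks.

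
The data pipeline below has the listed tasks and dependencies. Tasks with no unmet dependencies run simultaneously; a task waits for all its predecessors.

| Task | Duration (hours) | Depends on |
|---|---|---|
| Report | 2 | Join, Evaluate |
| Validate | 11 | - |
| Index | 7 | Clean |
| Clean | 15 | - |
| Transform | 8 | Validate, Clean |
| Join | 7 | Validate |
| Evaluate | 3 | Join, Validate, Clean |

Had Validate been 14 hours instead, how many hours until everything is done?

Baseline: Validate→Join→Evaluate→Report = 11+7+3+2 = 23 → 23 hours.
Since Validate is critical, the +3 change carries straight to that chain (now 26 hours).
That remains the longest chain; total 26 hours.

26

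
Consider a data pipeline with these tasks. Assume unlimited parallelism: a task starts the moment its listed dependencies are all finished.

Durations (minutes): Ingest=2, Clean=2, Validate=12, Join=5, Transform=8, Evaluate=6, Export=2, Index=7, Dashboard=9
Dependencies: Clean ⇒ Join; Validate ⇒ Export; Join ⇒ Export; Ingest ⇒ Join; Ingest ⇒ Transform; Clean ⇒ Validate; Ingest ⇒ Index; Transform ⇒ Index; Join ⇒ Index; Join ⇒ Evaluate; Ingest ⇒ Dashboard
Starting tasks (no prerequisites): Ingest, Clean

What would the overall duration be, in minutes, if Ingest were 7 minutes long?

22

As given, the longest chain is Ingest→Transform→Index = 2+8+7 = 17, so the finish is 17 minutes.
Ingest is on the critical path; changing it to 7 makes that path 22 minutes.
No other chain overtakes it, so the finish is 22 minutes.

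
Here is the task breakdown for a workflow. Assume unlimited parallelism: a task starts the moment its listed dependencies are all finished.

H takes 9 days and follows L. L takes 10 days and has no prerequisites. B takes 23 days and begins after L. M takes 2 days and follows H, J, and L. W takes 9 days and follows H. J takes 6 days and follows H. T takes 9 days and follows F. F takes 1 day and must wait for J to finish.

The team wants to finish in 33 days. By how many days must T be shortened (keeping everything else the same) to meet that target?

2

Current finish: 35 days; target: 33.
T is on every critical path, so each day cut from T cuts the finish by one (this holds down to a finish of 33).
Need 35 − 33 = 2 days off T → T becomes 7 days, finish becomes 33.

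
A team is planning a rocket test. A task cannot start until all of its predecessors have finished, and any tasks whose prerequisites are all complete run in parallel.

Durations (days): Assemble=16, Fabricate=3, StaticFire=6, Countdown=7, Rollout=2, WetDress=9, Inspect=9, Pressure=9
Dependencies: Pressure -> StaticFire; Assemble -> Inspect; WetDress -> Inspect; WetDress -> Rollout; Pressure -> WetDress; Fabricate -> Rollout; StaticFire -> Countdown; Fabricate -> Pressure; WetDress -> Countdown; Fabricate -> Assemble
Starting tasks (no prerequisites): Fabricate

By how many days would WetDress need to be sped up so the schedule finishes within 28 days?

2

Current finish: 30 days; target: 28.
WetDress is on every critical path, so each day cut from WetDress cuts the finish by one (this holds down to a finish of 28).
Need 30 − 28 = 2 days off WetDress → WetDress becomes 7 days, finish becomes 28.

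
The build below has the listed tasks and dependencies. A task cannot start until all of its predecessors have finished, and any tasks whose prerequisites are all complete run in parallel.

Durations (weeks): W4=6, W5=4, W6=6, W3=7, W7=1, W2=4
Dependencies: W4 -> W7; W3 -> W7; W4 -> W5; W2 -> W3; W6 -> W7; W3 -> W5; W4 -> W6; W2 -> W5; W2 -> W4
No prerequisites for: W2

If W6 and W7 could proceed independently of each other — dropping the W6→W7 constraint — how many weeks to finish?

Before: longest chain W2→W4→W6→W7 = 4+6+6+1 = 17, finish 17.
Without W6→W7, W7's earliest start moves from 16 to 11.
New critical path: W2→W4→W6 = 4+6+6 = 16 ⇒ 16 weeks.

16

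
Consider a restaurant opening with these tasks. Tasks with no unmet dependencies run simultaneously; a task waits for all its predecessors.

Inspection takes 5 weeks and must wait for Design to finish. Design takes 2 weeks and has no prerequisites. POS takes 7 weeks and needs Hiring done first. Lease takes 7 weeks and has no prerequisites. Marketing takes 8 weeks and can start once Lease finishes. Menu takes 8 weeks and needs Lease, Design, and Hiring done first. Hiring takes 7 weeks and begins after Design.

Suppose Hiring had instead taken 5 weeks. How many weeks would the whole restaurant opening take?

Actual critical path: Design→Hiring→Menu = 2+7+8 = 17 ⇒ 17 weeks.
Hiring lies on that path, so at 5 weeks the path becomes 15 weeks.
The binding chain switches to Lease→Menu = 7+8 = 15; finish 15 weeks.

15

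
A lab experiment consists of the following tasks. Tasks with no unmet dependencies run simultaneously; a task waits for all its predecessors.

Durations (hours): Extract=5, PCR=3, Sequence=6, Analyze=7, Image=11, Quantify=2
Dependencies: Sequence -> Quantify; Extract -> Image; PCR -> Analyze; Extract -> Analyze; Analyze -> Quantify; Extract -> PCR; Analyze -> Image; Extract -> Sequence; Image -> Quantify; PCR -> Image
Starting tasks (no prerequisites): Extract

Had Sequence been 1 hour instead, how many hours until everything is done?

Critical path before the change: Extract→PCR→Analyze→Image→Quantify = 5+3+7+11+2 = 28 giving 28 hours.
The longest path through Sequence is only 13 hours, so Sequence has float 15.
The critical path is still Extract→PCR→Analyze→Image→Quantify; finish is now 28 hours.

28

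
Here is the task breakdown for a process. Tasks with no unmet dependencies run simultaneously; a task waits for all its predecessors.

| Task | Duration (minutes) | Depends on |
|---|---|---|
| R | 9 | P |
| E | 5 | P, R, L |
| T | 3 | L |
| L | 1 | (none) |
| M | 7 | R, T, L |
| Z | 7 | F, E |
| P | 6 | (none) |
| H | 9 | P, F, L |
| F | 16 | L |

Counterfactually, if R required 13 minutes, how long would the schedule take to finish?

Critical path before the change: P→R→E→Z = 6+9+5+7 = 27 giving 27 minutes.
R lies on that path, so at 13 minutes the path becomes 31 minutes.
The critical path is still P→R→E→Z; finish is now 31 minutes.

31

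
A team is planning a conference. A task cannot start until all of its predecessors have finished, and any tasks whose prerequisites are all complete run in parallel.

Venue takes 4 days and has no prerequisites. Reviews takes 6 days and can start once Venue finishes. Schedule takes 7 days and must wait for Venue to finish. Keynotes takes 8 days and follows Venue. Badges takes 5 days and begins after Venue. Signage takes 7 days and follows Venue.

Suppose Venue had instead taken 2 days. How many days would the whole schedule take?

Critical path before the change: Venue→Keynotes = 4+8 = 12 giving 12 days.
Venue is on the critical path; changing it to 2 makes that path 10 days.
No other chain overtakes it, so the finish is 10 days.

10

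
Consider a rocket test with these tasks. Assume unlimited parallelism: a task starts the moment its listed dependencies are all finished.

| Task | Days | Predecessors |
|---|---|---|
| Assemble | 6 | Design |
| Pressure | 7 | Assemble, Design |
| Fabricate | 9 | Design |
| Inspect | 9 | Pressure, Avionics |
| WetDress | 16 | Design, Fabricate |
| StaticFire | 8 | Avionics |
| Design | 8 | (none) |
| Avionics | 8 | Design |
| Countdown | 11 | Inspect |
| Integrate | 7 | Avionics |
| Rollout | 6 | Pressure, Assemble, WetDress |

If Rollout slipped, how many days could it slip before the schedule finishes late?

The longest chain is Design→Assemble→Pressure→Inspect→Countdown = 8+6+7+9+11 = 41; overall finish 41 days.
Longest path through Rollout: 39 days (earliest finish 39, latest finish 41).
So Rollout can slip 41 − 39 = 2 days.

2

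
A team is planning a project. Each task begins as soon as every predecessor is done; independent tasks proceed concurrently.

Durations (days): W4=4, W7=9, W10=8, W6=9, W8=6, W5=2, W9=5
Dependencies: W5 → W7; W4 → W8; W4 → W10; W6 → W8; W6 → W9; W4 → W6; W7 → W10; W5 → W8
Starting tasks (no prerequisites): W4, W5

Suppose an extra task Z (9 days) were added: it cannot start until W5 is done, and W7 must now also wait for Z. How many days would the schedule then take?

28

Originally the schedule takes 19 days.
With Z inserted, W7 now waits for max(W5, Z).
New critical path: W5→Z→W7→W10 = 2+9+9+8 = 28 ⇒ 28 days.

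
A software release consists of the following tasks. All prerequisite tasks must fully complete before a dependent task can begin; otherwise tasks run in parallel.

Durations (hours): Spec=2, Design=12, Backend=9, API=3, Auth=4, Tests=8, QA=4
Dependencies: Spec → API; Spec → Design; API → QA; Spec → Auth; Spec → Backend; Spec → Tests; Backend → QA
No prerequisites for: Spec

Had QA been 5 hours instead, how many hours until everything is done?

16

As given, the longest chain is Spec→Backend→QA = 2+9+4 = 15, so the finish is 15 hours.
QA lies on that path, so at 5 hours the path becomes 16 hours.
That remains the longest chain; total 16 hours.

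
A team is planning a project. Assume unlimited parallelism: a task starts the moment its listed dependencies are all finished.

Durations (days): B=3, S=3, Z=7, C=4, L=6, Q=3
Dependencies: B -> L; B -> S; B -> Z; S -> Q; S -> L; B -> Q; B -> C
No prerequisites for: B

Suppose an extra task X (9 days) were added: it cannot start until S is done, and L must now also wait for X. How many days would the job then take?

21

Originally the job takes 12 days.
With X inserted, L now waits for max(B, S, X).
New critical path: B→S→X→L = 3+3+9+6 = 21 ⇒ 21 days.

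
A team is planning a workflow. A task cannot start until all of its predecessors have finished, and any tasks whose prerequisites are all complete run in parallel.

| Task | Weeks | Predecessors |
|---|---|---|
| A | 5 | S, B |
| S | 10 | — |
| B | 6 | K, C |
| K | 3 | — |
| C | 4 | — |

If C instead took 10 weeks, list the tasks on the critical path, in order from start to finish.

The binding path is C→B→A = 4+6+5 = 15; finish at 15 weeks.
Since C is critical, the +6 change carries straight to that chain (now 21 weeks).
That remains the longest chain; total 21 weeks.

C, B, A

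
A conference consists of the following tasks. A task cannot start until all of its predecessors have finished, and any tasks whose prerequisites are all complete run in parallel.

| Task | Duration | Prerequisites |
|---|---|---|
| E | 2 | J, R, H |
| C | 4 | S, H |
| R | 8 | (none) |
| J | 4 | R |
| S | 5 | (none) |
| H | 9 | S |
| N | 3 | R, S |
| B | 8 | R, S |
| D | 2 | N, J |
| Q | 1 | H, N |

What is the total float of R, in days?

S→H→C = 5+9+4 = 18 sets the makespan at 18 days.
R finishes as early as 8 and must finish by 10.
So R can slip 10 − 8 = 2 days.

2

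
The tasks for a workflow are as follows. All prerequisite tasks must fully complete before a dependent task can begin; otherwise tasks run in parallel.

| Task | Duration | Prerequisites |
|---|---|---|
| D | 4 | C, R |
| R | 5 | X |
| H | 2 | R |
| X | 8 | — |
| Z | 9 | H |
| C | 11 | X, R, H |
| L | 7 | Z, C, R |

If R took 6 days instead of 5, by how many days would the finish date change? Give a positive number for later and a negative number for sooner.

Critical path before the change: X→R→H→C→L = 8+5+2+11+7 = 33 giving 33 days.
Since R is critical, the +1 change carries straight to that chain (now 34 days).
That remains the longest chain; total 34 days.
Change in finish: 34 − 33 = +1 days.

1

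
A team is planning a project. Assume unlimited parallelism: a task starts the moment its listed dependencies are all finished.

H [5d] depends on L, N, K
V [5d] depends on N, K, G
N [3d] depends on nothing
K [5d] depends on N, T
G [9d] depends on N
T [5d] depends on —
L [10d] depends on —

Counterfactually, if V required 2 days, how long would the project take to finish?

15

Critical path before the change: N→G→V = 3+9+5 = 17 giving 17 days.
V is on the critical path; changing it to 2 makes that path 14 days.
The binding chain switches to T→K→H = 5+5+5 = 15; finish 15 days.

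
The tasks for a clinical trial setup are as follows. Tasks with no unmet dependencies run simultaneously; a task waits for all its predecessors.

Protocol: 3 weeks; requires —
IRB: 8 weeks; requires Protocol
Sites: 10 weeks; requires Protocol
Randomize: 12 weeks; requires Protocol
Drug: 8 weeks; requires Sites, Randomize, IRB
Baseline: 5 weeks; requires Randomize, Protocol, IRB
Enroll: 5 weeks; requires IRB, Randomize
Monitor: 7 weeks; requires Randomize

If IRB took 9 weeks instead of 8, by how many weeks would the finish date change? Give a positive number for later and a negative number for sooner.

Baseline: Protocol→Randomize→Drug = 3+12+8 = 23 → 23 weeks.
The longest path through IRB is only 19 weeks, so IRB has float 4.
No other chain overtakes it, so the finish is 23 weeks.
Change in finish: 23 − 23 = +0 weeks.

0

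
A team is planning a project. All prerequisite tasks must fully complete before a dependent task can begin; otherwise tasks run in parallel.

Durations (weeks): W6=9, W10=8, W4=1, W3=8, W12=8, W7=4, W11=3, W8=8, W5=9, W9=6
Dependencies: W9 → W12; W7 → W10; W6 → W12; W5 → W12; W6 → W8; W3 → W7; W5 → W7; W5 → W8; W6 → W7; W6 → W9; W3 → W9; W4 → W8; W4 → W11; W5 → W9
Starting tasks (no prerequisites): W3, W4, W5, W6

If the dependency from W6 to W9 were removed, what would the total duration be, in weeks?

Original critical path: W5→W9→W12 = 9+6+8 = 23 ⇒ 23 weeks.
Dropping W6→W9 doesn't change W9's earliest start (9); another predecessor still binds.
New critical path: W5→W9→W12 = 9+6+8 = 23 ⇒ 23 weeks.

23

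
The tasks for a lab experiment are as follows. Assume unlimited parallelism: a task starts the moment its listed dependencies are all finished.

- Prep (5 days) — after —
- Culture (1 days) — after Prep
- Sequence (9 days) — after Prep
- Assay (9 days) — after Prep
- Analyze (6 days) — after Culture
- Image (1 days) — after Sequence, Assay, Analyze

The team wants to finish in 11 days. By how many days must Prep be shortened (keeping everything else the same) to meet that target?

Current finish: 15 days; target: 11.
Prep is on every critical path, so each day cut from Prep cuts the finish by one (this holds down to a finish of 11).
Need 15 − 11 = 4 days off Prep → Prep becomes 1 day, finish becomes 11.

4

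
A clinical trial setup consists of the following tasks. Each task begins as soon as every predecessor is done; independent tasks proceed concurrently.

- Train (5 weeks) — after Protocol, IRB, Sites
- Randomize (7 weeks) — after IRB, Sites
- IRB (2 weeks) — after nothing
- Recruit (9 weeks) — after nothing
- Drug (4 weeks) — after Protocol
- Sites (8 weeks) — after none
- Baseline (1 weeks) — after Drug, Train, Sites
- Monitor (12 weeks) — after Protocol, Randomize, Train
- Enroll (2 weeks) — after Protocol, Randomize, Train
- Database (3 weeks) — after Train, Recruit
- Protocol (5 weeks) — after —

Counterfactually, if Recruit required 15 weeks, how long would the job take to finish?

Baseline: Sites→Randomize→Monitor = 8+7+12 = 27 → 27 weeks.
The longest path through Recruit is only 12 weeks, so Recruit has float 15.
No other chain overtakes it, so the finish is 27 weeks.

27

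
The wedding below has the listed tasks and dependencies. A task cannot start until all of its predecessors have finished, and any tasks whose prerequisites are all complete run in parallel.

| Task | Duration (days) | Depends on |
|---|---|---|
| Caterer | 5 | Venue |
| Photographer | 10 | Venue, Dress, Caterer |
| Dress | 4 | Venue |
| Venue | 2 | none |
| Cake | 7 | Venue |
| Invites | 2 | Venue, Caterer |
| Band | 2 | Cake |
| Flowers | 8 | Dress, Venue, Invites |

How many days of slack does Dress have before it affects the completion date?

1

Venue→Caterer→Invites→Flowers = 2+5+2+8 = 17 sets the makespan at 17 days.
The longest chain containing Dress totals 16 days.
So Dress can slip 7 − 6 = 1 day.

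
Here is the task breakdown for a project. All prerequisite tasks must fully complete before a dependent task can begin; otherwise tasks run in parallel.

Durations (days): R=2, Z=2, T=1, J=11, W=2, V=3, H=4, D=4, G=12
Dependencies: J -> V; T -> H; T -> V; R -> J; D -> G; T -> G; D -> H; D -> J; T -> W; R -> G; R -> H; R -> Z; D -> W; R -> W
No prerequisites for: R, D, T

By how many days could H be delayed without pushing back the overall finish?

Critical path: D→J→V = 4+11+3 = 18, so the finish is 18 days.
H finishes as early as 8 and must finish by 18.
Float = 18 − 8 = 10.

10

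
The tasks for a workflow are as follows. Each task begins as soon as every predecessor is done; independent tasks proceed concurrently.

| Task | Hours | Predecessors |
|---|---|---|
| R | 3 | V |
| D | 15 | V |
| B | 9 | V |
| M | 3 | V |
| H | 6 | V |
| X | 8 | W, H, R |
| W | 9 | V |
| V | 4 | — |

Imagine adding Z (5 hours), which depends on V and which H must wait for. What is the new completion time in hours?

Originally the workflow takes 21 hours.
With Z inserted, H now waits for max(V, Z).
New critical path: V→Z→H→X = 4+5+6+8 = 23 ⇒ 23 hours.

23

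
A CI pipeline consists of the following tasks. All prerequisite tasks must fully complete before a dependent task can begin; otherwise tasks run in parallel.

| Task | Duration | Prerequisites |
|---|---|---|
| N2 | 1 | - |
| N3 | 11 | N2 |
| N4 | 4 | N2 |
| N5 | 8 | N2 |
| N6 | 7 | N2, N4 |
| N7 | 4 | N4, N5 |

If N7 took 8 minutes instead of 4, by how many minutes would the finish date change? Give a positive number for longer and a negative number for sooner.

The binding path is N2→N5→N7 = 1+8+4 = 13; finish at 13 minutes.
N7 lies on that path, so at 8 minutes the path becomes 17 minutes.
That remains the longest chain; total 17 minutes.
Change in finish: 17 − 13 = +4 minutes.

4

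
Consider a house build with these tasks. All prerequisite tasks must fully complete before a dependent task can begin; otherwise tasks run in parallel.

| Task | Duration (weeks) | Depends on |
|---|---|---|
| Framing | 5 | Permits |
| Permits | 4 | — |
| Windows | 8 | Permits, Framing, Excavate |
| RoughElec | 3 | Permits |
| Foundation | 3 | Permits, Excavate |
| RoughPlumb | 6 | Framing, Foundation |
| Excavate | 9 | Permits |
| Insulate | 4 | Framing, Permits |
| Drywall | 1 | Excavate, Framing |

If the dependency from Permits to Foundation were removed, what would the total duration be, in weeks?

Original critical path: Permits→Excavate→Foundation→RoughPlumb = 4+9+3+6 = 22 ⇒ 22 weeks.
Dropping Permits→Foundation doesn't change Foundation's earliest start (13); another predecessor still binds.
New critical path: Permits→Excavate→Foundation→RoughPlumb = 4+9+3+6 = 22 ⇒ 22 weeks.

22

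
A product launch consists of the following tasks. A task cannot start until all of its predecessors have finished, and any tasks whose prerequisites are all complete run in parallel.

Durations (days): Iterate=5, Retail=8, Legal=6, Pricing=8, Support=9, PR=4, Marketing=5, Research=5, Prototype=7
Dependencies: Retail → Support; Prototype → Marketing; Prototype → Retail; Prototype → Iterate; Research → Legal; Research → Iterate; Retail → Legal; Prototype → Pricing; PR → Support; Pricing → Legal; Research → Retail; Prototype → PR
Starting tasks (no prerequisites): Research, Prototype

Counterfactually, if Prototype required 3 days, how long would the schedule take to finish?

22

Critical path before the change: Prototype→Retail→Support = 7+8+9 = 24 giving 24 days.
Prototype lies on that path, so at 3 days the path becomes 20 days.
Now Research→Retail→Support = 5+8+9 = 22 is longest, so the finish becomes 22 days.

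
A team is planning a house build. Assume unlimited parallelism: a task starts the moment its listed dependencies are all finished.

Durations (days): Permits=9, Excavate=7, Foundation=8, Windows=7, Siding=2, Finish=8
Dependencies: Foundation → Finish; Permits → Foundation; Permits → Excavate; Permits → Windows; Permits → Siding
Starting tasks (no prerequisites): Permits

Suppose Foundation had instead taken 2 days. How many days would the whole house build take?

19

Critical path before the change: Permits→Foundation→Finish = 9+8+8 = 25 giving 25 days.
Since Foundation is critical, the -6 change carries straight to that chain (now 19 days).
The critical path is still Permits→Foundation→Finish; finish is now 19 days.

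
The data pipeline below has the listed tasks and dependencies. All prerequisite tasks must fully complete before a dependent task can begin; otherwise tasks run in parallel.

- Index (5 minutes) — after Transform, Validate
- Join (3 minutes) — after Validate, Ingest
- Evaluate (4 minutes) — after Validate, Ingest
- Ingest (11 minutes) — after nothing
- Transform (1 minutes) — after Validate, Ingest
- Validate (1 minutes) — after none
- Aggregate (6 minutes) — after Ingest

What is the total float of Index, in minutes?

Ingest→Transform→Index = 11+1+5 = 17 sets the makespan at 17 minutes.
The longest chain containing Index totals 17 minutes.
Slack of Index = 12 − 12 = 0 minutes.

0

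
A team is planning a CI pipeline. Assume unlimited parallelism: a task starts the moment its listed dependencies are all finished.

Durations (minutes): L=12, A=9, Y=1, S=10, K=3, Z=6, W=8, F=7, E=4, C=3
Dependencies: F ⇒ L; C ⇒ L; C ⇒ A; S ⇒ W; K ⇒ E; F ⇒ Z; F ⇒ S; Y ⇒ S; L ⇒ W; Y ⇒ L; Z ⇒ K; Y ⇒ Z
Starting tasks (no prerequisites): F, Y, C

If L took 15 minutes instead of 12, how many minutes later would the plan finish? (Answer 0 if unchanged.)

3

As given, the longest chain is F→L→W = 7+12+8 = 27, so the finish is 27 minutes.
L lies on that path, so at 15 minutes the path becomes 30 minutes.
That remains the longest chain; total 30 minutes.
Change in finish: 30 − 27 = +3 minutes.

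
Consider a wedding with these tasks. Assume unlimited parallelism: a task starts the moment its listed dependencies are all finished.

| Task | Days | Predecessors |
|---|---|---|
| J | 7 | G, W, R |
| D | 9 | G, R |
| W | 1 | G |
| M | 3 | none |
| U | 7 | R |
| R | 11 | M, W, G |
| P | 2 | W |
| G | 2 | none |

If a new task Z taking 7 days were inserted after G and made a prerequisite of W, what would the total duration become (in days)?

30

Originally the schedule takes 23 days.
With Z inserted, W now waits for max(G, Z).
New critical path: G→Z→W→R→D = 2+7+1+11+9 = 30 ⇒ 30 days.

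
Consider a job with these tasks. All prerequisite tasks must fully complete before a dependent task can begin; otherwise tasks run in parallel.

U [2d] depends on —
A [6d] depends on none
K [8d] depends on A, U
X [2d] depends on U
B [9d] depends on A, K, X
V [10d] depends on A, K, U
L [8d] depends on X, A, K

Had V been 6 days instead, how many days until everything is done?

23

The binding path is A→K→V = 6+8+10 = 24; finish at 24 days.
V is on the critical path; changing it to 6 makes that path 20 days.
New critical path: A→K→B = 6+8+9 = 23 ⇒ 23 days.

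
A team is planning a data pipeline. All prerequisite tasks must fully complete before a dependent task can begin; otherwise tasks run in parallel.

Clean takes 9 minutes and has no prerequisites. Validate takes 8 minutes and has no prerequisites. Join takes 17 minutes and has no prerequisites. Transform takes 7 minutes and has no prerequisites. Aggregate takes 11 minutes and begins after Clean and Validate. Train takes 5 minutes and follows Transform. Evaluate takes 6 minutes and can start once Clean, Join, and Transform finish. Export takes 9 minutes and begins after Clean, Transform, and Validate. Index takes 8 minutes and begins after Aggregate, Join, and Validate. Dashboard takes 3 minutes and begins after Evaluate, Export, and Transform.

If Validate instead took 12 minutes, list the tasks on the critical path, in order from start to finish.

Validate, Aggregate, Index

The binding path is Clean→Aggregate→Index = 9+11+8 = 28; finish at 28 minutes.
The longest path through Validate is only 27 minutes, so Validate has float 1.
The binding chain switches to Validate→Aggregate→Index = 12+11+8 = 31; finish 31 minutes.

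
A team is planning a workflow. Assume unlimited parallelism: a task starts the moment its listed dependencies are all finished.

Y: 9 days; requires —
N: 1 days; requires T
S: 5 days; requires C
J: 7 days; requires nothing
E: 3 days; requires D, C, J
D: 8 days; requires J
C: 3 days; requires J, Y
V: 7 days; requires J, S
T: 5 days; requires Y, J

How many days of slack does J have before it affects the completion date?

Critical path: Y→C→S→V = 9+3+5+7 = 24, so the finish is 24 days.
J finishes as early as 7 and must finish by 9.
Float = 24 − 22 = 2.

2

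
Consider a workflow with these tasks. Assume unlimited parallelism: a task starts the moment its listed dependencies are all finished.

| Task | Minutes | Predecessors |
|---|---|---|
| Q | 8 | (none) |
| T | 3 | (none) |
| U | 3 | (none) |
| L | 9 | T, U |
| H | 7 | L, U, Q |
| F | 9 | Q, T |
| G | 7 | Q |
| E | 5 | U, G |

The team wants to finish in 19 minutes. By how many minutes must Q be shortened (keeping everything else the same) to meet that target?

Current finish: 20 minutes; target: 19.
Q is on every critical path, so each minute cut from Q cuts the finish by one (this holds down to a finish of 19).
Need 20 − 19 = 1 minute off Q → Q becomes 7 minutes, finish becomes 19.

1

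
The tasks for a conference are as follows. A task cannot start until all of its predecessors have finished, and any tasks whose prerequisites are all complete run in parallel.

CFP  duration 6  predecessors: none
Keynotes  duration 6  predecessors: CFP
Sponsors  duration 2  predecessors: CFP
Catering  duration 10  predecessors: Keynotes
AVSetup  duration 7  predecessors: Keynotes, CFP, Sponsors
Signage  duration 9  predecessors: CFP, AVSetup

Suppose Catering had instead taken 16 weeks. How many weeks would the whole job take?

Actual critical path: CFP→Keynotes→AVSetup→Signage = 6+6+7+9 = 28 ⇒ 28 weeks.
Catering has 6 weeks of float (longest path through it is 22).
New critical path: CFP→Keynotes→Catering = 6+6+16 = 28 ⇒ 28 weeks.

28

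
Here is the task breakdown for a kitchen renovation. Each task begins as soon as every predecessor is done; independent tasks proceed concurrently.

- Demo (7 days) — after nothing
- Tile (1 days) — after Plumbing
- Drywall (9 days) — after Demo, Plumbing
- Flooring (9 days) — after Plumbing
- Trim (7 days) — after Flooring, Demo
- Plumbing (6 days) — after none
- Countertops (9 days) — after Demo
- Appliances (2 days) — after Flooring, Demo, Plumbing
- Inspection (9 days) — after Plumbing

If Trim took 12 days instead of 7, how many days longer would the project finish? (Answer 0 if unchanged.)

Actual critical path: Plumbing→Flooring→Trim = 6+9+7 = 22 ⇒ 22 days.
Since Trim is critical, the +5 change carries straight to that chain (now 27 days).
No other chain overtakes it, so the finish is 27 days.
Change in finish: 27 − 22 = +5 days.

5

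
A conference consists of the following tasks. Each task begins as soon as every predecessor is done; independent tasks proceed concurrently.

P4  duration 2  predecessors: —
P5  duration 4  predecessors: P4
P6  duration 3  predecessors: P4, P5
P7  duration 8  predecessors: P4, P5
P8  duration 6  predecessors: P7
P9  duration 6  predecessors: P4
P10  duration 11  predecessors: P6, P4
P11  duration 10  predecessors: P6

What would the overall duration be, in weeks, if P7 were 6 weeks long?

Baseline: P4→P5→P7→P8 = 2+4+8+6 = 20 → 20 weeks.
Since P7 is critical, the -2 change carries straight to that chain (now 18 weeks).
New critical path: P4→P5→P6→P10 = 2+4+3+11 = 20 ⇒ 20 weeks.

20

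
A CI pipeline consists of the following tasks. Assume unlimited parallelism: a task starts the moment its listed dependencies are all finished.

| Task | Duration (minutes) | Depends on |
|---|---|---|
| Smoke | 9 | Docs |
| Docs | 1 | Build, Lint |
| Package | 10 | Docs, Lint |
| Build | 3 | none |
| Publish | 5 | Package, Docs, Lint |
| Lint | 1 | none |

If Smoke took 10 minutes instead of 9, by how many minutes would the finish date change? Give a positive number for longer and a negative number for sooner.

Critical path before the change: Build→Docs→Package→Publish = 3+1+10+5 = 19 giving 19 minutes.
Smoke has 6 minutes of float (longest path through it is 13).
No other chain overtakes it, so the finish is 19 minutes.
Change in finish: 19 − 19 = +0 minutes.

0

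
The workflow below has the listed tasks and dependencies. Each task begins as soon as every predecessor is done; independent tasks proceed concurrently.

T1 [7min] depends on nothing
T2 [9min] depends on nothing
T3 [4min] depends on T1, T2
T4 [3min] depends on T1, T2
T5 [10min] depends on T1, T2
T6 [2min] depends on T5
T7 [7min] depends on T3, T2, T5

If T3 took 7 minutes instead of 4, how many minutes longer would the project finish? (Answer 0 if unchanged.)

Critical path before the change: T2→T5→T7 = 9+10+7 = 26 giving 26 minutes.
T3 has 6 minutes of float (longest path through it is 20).
No other chain overtakes it, so the finish is 26 minutes.
Change in finish: 26 − 26 = +0 minutes.

0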